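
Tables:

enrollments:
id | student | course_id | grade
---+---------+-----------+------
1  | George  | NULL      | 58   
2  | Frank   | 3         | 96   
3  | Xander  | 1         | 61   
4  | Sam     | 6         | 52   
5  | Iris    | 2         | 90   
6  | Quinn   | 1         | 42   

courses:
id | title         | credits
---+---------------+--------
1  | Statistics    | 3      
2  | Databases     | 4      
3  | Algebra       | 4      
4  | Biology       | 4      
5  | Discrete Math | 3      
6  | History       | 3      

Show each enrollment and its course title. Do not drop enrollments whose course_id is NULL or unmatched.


LEFT JOIN keeps every row from enrollments (the left table); where course_id has no match in courses, the course columns become NULL. Walk through each enrollment:
  - enrollment 1 (George): course_id=NULL, no match -> kept with NULL
  - enrollment 2 (Frank): course_id=3 -> matches Algebra
  - enrollment 3 (Xander): course_id=1 -> matches Statistics
  - enrollment 4 (Sam): course_id=6 -> matches History
  - enrollment 5 (Iris): course_id=2 -> matches Databases
  - enrollment 6 (Quinn): course_id=1 -> matches Statistics
All 6 rows appear; 1 has NULL course.

SQL:
SELECT a.student, b.title AS course
FROM enrollments a
LEFT JOIN courses b ON a.course_id = b.id

Result:
student | course    
--------+-----------
George  | NULL      
Frank   | Algebra   
Xander  | Statistics
Sam     | History   
Iris    | Databases 
Quinn   | Statistics


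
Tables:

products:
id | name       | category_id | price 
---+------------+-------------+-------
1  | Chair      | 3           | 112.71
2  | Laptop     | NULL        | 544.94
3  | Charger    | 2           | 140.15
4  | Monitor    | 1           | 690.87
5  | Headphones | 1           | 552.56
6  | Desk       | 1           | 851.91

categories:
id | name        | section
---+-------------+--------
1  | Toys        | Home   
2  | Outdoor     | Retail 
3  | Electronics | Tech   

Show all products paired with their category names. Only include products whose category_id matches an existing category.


INNER JOIN keeps only products rows whose category_id matches an id in categories. Walk through each product:
  - product 1 (Chair): category_id=3 -> matches Electronics
  - product 2 (Laptop): category_id=NULL, no match -> dropped
  - product 3 (Charger): category_id=2 -> matches Outdoor
  - product 4 (Monitor): category_id=1 -> matches Toys
  - product 5 (Headphones): category_id=1 -> matches Toys
  - product 6 (Desk): category_id=1 -> matches Toys
So 1 of 6 rows is dropped.

SQL:
SELECT a.name, b.name AS category
FROM products a
INNER JOIN categories b ON a.category_id = b.id

Result:
name       | category   
-----------+------------
Chair      | Electronics
Charger    | Outdoor    
Monitor    | Toys       
Headphones | Toys       
Desk       | Toys       


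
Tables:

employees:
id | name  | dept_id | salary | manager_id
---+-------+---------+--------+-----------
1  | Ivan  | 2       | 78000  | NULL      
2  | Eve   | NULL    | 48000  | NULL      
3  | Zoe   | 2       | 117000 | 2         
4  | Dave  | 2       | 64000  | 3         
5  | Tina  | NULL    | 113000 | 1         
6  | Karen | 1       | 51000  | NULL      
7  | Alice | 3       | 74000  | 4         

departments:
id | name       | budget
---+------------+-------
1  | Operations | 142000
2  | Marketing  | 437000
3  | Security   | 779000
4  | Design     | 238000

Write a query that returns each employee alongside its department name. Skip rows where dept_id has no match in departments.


INNER JOIN keeps only employees rows whose dept_id matches an id in departments. Walk through each employee:
  - employee 1 (Ivan): dept_id=2 -> matches Marketing
  - employee 2 (Eve): dept_id=NULL, no match -> dropped
  - employee 3 (Zoe): dept_id=2 -> matches Marketing
  - employee 4 (Dave): dept_id=2 -> matches Marketing
  - employee 5 (Tina): dept_id=NULL, no match -> dropped
  - employee 6 (Karen): dept_id=1 -> matches Operations
  - employee 7 (Alice): dept_id=3 -> matches Security
So 2 of 7 rows are dropped.

SQL:
SELECT a.name, b.name AS department
FROM employees a
INNER JOIN departments b ON a.dept_id = b.id

Result:
name  | department
------+-----------
Ivan  | Marketing 
Zoe   | Marketing 
Dave  | Marketing 
Karen | Operations
Alice | Security  


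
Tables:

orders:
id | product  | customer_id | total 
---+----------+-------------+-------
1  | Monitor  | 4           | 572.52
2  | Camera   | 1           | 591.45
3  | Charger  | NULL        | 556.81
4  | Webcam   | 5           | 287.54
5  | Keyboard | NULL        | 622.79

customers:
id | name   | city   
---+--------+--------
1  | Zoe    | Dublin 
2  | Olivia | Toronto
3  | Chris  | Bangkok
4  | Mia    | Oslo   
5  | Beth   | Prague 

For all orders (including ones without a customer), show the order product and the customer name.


LEFT JOIN keeps every row from orders (the left table); where customer_id has no match in customers, the customer columns become NULL. Walk through each order:
  - order 1 (Monitor): customer_id=4 -> matches Mia
  - order 2 (Camera): customer_id=1 -> matches Zoe
  - order 3 (Charger): customer_id=NULL, no match -> kept with NULL
  - order 4 (Webcam): customer_id=5 -> matches Beth
  - order 5 (Keyboard): customer_id=NULL, no match -> kept with NULL
All 5 rows appear; 2 have NULL customer.

SQL:
SELECT a.product, b.name AS customer
FROM orders a
LEFT JOIN customers b ON a.customer_id = b.id

Result:
product  | customer
---------+---------
Monitor  | Mia     
Camera   | Zoe     
Charger  | NULL    
Webcam   | Beth    
Keyboard | NULL    


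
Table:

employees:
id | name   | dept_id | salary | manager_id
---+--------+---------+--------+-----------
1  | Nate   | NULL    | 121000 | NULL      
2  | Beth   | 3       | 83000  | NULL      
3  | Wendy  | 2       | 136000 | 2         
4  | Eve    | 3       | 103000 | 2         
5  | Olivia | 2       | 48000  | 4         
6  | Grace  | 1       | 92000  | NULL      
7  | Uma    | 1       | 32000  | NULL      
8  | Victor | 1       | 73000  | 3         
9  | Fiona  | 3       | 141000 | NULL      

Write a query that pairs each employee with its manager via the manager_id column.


This is a self-join: employees is joined to a second copy of itself, matching each row's manager_id to another row's id. Use LEFT JOIN so rows with manager_id=NULL are kept.
  - employee 1 (Nate): manager_id=NULL -> NULL
  - employee 2 (Beth): manager_id=NULL -> NULL
  - employee 3 (Wendy): manager_id=2 -> Beth
  - employee 4 (Eve): manager_id=2 -> Beth
  - employee 5 (Olivia): manager_id=4 -> Eve
  - employee 6 (Grace): manager_id=NULL -> NULL
  - employee 7 (Uma): manager_id=NULL -> NULL
  - employee 8 (Victor): manager_id=3 -> Wendy
  - employee 9 (Fiona): manager_id=NULL -> NULL

SQL:
SELECT a.name AS item, b.name AS manager
FROM employees a
LEFT JOIN employees b ON a.manager_id = b.id

Result:
item   | manager
-------+--------
Nate   | NULL   
Beth   | NULL   
Wendy  | Beth   
Eve    | Beth   
Olivia | Eve    
Grace  | NULL   
Uma    | NULL   
Victor | Wendy  
Fiona  | NULL   


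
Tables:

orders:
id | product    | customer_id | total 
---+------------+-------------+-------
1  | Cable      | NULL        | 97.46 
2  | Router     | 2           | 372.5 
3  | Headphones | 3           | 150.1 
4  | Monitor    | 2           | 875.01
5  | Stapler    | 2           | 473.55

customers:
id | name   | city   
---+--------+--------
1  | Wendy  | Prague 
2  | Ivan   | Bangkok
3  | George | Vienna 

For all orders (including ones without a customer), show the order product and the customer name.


LEFT JOIN keeps every row from orders (the left table); where customer_id has no match in customers, the customer columns become NULL. Walk through each order:
  - order 1 (Cable): customer_id=NULL, no match -> kept with NULL
  - order 2 (Router): customer_id=2 -> matches Ivan
  - order 3 (Headphones): customer_id=3 -> matches George
  - order 4 (Monitor): customer_id=2 -> matches Ivan
  - order 5 (Stapler): customer_id=2 -> matches Ivan
All 5 rows appear; 1 has NULL customer.

SQL:
SELECT a.product, b.name AS customer
FROM orders a
LEFT JOIN customers b ON a.customer_id = b.id

Result:
product    | customer
-----------+---------
Cable      | NULL    
Router     | Ivan    
Headphones | George  
Monitor    | Ivan    
Stapler    | Ivan    


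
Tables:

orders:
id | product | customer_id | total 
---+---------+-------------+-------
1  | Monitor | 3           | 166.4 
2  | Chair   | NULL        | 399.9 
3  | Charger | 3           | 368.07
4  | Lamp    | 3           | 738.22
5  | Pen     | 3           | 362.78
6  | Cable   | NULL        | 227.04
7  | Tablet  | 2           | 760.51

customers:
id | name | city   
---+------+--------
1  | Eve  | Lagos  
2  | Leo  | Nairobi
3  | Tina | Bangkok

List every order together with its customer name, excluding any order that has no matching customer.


INNER JOIN keeps only orders rows whose customer_id matches an id in customers. Walk through each order:
  - order 1 (Monitor): customer_id=3 -> matches Tina
  - order 2 (Chair): customer_id=NULL, no match -> dropped
  - order 3 (Charger): customer_id=3 -> matches Tina
  - order 4 (Lamp): customer_id=3 -> matches Tina
  - order 5 (Pen): customer_id=3 -> matches Tina
  - order 6 (Cable): customer_id=NULL, no match -> dropped
  - order 7 (Tablet): customer_id=2 -> matches Leo
So 2 of 7 rows are dropped.

SQL:
SELECT a.product, b.name AS customer
FROM orders a
INNER JOIN customers b ON a.customer_id = b.id

Result:
product | customer
--------+---------
Monitor | Tina    
Charger | Tina    
Lamp    | Tina    
Pen     | Tina    
Tablet  | Leo     


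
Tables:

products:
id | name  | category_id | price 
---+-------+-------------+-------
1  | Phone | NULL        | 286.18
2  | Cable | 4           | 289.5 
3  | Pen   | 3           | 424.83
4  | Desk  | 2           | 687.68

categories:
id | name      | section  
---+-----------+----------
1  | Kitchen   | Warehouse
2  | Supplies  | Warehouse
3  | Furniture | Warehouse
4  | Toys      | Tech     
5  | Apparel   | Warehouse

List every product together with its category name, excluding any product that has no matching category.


INNER JOIN keeps only products rows whose category_id matches an id in categories. Walk through each product:
  - product 1 (Phone): category_id=NULL, no match -> dropped
  - product 2 (Cable): category_id=4 -> matches Toys
  - product 3 (Pen): category_id=3 -> matches Furniture
  - product 4 (Desk): category_id=2 -> matches Supplies
So 1 of 4 rows is dropped.

SQL:
SELECT a.name, b.name AS category
FROM products a
INNER JOIN categories b ON a.category_id = b.id

Result:
name  | category 
------+----------
Cable | Toys     
Pen   | Furniture
Desk  | Supplies 


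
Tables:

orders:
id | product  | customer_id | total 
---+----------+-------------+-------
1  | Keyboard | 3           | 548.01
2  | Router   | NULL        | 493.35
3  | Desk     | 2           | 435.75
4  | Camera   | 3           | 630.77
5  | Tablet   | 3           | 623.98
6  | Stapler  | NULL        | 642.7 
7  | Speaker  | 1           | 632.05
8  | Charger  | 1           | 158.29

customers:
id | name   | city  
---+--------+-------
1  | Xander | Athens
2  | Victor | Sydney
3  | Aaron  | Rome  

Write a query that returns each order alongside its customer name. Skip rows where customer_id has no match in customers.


INNER JOIN keeps only orders rows whose customer_id matches an id in customers. Walk through each order:
  - order 1 (Keyboard): customer_id=3 -> matches Aaron
  - order 2 (Router): customer_id=NULL, no match -> dropped
  - order 3 (Desk): customer_id=2 -> matches Victor
  - order 4 (Camera): customer_id=3 -> matches Aaron
  - order 5 (Tablet): customer_id=3 -> matches Aaron
  - order 6 (Stapler): customer_id=NULL, no match -> dropped
  - order 7 (Speaker): customer_id=1 -> matches Xander
  - order 8 (Charger): customer_id=1 -> matches Xander
So 2 of 8 rows are dropped.

SQL:
SELECT a.product, b.name AS customer
FROM orders a
INNER JOIN customers b ON a.customer_id = b.id

Result:
product  | customer
---------+---------
Keyboard | Aaron   
Desk     | Victor  
Camera   | Aaron   
Tablet   | Aaron   
Speaker  | Xander  
Charger  | Xander  


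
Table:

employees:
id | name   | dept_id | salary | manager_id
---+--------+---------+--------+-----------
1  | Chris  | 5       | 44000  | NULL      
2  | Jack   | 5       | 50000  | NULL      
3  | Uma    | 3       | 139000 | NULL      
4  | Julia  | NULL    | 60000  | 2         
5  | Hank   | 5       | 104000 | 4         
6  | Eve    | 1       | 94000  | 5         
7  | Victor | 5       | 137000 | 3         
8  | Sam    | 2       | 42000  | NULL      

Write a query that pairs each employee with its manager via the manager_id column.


This is a self-join: employees is joined to a second copy of itself, matching each row's manager_id to another row's id. Use LEFT JOIN so rows with manager_id=NULL are kept.
  - employee 1 (Chris): manager_id=NULL -> NULL
  - employee 2 (Jack): manager_id=NULL -> NULL
  - employee 3 (Uma): manager_id=NULL -> NULL
  - employee 4 (Julia): manager_id=2 -> Jack
  - employee 5 (Hank): manager_id=4 -> Julia
  - employee 6 (Eve): manager_id=5 -> Hank
  - employee 7 (Victor): manager_id=3 -> Uma
  - employee 8 (Sam): manager_id=NULL -> NULL

SQL:
SELECT a.name AS item, b.name AS manager
FROM employees a
LEFT JOIN employees b ON a.manager_id = b.id

Result:
item   | manager
-------+--------
Chris  | NULL   
Jack   | NULL   
Uma    | NULL   
Julia  | Jack   
Hank   | Julia  
Eve    | Hank   
Victor | Uma    
Sam    | NULL   


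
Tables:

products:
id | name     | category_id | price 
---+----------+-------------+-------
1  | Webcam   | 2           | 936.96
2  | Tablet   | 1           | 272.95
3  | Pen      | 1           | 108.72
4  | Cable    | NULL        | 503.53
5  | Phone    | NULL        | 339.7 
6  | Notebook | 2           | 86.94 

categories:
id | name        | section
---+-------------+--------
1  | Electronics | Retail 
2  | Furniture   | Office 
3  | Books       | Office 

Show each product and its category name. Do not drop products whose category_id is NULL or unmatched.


LEFT JOIN keeps every row from products (the left table); where category_id has no match in categories, the category columns become NULL. Walk through each product:
  - product 1 (Webcam): category_id=2 -> matches Furniture
  - product 2 (Tablet): category_id=1 -> matches Electronics
  - product 3 (Pen): category_id=1 -> matches Electronics
  - product 4 (Cable): category_id=NULL, no match -> kept with NULL
  - product 5 (Phone): category_id=NULL, no match -> kept with NULL
  - product 6 (Notebook): category_id=2 -> matches Furniture
All 6 rows appear; 2 have NULL category.

SQL:
SELECT a.name, b.name AS category
FROM products a
LEFT JOIN categories b ON a.category_id = b.id

Result:
name     | category   
---------+------------
Webcam   | Furniture  
Tablet   | Electronics
Pen      | Electronics
Cable    | NULL       
Phone    | NULL       
Notebook | Furniture  


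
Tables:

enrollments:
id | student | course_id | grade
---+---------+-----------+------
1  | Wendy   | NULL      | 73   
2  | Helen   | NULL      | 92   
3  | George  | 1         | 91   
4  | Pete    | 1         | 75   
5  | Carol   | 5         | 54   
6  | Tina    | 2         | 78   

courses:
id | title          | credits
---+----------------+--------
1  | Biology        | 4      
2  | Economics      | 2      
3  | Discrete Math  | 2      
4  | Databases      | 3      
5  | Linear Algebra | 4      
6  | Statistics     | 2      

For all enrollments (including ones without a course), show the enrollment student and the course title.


LEFT JOIN keeps every row from enrollments (the left table); where course_id has no match in courses, the course columns become NULL. Walk through each enrollment:
  - enrollment 1 (Wendy): course_id=NULL, no match -> kept with NULL
  - enrollment 2 (Helen): course_id=NULL, no match -> kept with NULL
  - enrollment 3 (George): course_id=1 -> matches Biology
  - enrollment 4 (Pete): course_id=1 -> matches Biology
  - enrollment 5 (Carol): course_id=5 -> matches Linear Algebra
  - enrollment 6 (Tina): course_id=2 -> matches Economics
All 6 rows appear; 2 have NULL course.

SQL:
SELECT a.student, b.title AS course
FROM enrollments a
LEFT JOIN courses b ON a.course_id = b.id

Result:
student | course        
--------+---------------
Wendy   | NULL          
Helen   | NULL          
George  | Biology       
Pete    | Biology       
Carol   | Linear Algebra
Tina    | Economics     


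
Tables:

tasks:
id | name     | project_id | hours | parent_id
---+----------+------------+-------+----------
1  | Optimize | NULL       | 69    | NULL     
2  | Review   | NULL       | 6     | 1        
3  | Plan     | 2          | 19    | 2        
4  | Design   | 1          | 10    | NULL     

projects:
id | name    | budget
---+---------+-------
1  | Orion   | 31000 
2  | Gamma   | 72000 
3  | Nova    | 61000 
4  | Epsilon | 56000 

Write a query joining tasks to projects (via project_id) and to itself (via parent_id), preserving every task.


Two LEFT JOINs from the same base table tasks: one to projects via project_id, one to tasks itself via parent_id. Both are LEFT so every task is preserved.
Match against projects:
  - task 1 (Optimize): project_id=NULL, no match -> kept with NULL
  - task 2 (Review): project_id=NULL, no match -> kept with NULL
  - task 3 (Plan): project_id=2 -> matches Gamma
  - task 4 (Design): project_id=1 -> matches Orion
Match against tasks (self):
  - task 1 (Optimize): parent_id=NULL -> NULL
  - task 2 (Review): parent_id=1 -> Optimize
  - task 3 (Plan): parent_id=2 -> Review
  - task 4 (Design): parent_id=NULL -> NULL

SQL:
SELECT a.name, b.name AS project, c.name AS parent
FROM tasks a
LEFT JOIN projects b ON a.project_id = b.id
LEFT JOIN tasks c ON a.parent_id = c.id

Result:
name     | project | parent  
---------+---------+---------
Optimize | NULL    | NULL    
Review   | NULL    | Optimize
Plan     | Gamma   | Review  
Design   | Orion   | NULL    


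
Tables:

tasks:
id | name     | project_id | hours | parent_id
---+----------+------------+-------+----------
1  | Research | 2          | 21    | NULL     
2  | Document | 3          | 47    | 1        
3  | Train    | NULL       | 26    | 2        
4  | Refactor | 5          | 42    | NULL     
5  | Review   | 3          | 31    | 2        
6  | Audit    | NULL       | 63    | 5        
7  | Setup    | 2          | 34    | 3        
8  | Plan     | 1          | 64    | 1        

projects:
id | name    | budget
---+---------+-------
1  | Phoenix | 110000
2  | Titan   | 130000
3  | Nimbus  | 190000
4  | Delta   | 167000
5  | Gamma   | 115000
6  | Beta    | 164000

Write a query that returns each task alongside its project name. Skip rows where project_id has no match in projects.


INNER JOIN keeps only tasks rows whose project_id matches an id in projects. Walk through each task:
  - task 1 (Research): project_id=2 -> matches Titan
  - task 2 (Document): project_id=3 -> matches Nimbus
  - task 3 (Train): project_id=NULL, no match -> dropped
  - task 4 (Refactor): project_id=5 -> matches Gamma
  - task 5 (Review): project_id=3 -> matches Nimbus
  - task 6 (Audit): project_id=NULL, no match -> dropped
  - task 7 (Setup): project_id=2 -> matches Titan
  - task 8 (Plan): project_id=1 -> matches Phoenix
So 2 of 8 rows are dropped.

SQL:
SELECT a.name, b.name AS project
FROM tasks a
INNER JOIN projects b ON a.project_id = b.id

Result:
name     | project
---------+--------
Research | Titan  
Document | Nimbus 
Refactor | Gamma  
Review   | Nimbus 
Setup    | Titan  
Plan     | Phoenix


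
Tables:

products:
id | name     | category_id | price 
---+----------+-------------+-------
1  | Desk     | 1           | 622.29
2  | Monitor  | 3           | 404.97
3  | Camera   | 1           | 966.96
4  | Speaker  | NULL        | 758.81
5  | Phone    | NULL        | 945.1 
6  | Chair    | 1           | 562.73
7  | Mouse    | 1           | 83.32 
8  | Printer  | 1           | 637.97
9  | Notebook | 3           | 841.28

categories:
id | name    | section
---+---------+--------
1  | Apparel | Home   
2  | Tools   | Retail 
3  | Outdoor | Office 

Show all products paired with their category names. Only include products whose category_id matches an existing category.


INNER JOIN keeps only products rows whose category_id matches an id in categories. Walk through each product:
  - product 1 (Desk): category_id=1 -> matches Apparel
  - product 2 (Monitor): category_id=3 -> matches Outdoor
  - product 3 (Camera): category_id=1 -> matches Apparel
  - product 4 (Speaker): category_id=NULL, no match -> dropped
  - product 5 (Phone): category_id=NULL, no match -> dropped
  - product 6 (Chair): category_id=1 -> matches Apparel
  - product 7 (Mouse): category_id=1 -> matches Apparel
  - product 8 (Printer): category_id=1 -> matches Apparel
  - product 9 (Notebook): category_id=3 -> matches Outdoor
So 2 of 9 rows are dropped.

SQL:
SELECT a.name, b.name AS category
FROM products a
INNER JOIN categories b ON a.category_id = b.id

Result:
name     | category
---------+---------
Desk     | Apparel 
Monitor  | Outdoor 
Camera   | Apparel 
Chair    | Apparel 
Mouse    | Apparel 
Printer  | Apparel 
Notebook | Outdoor 


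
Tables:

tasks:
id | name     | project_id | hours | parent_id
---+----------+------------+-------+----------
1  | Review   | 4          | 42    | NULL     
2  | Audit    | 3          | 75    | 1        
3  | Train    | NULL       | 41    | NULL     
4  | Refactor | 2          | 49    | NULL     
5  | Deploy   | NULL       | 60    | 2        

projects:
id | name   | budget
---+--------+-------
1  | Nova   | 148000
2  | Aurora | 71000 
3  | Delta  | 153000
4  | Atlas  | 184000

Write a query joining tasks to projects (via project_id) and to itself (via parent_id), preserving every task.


Two LEFT JOINs from the same base table tasks: one to projects via project_id, one to tasks itself via parent_id. Both are LEFT so every task is preserved.
Match against projects:
  - task 1 (Review): project_id=4 -> matches Atlas
  - task 2 (Audit): project_id=3 -> matches Delta
  - task 3 (Train): project_id=NULL, no match -> kept with NULL
  - task 4 (Refactor): project_id=2 -> matches Aurora
  - task 5 (Deploy): project_id=NULL, no match -> kept with NULL
Match against tasks (self):
  - task 1 (Review): parent_id=NULL -> NULL
  - task 2 (Audit): parent_id=1 -> Review
  - task 3 (Train): parent_id=NULL -> NULL
  - task 4 (Refactor): parent_id=NULL -> NULL
  - task 5 (Deploy): parent_id=2 -> Audit

SQL:
SELECT a.name, b.name AS project, c.name AS parent
FROM tasks a
LEFT JOIN projects b ON a.project_id = b.id
LEFT JOIN tasks c ON a.parent_id = c.id

Result:
name     | project | parent
---------+---------+-------
Review   | Atlas   | NULL  
Audit    | Delta   | Review
Train    | NULL    | NULL  
Refactor | Aurora  | NULL  
Deploy   | NULL    | Audit 


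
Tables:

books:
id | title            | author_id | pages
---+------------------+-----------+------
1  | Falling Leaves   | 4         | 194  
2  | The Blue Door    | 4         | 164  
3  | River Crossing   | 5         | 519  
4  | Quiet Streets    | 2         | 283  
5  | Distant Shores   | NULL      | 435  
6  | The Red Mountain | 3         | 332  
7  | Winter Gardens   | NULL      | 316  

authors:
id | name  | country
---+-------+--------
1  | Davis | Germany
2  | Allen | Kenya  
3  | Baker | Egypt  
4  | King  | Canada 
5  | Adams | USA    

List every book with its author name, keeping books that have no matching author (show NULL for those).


LEFT JOIN keeps every row from books (the left table); where author_id has no match in authors, the author columns become NULL. Walk through each book:
  - book 1 (Falling Leaves): author_id=4 -> matches King
  - book 2 (The Blue Door): author_id=4 -> matches King
  - book 3 (River Crossing): author_id=5 -> matches Adams
  - book 4 (Quiet Streets): author_id=2 -> matches Allen
  - book 5 (Distant Shores): author_id=NULL, no match -> kept with NULL
  - book 6 (The Red Mountain): author_id=3 -> matches Baker
  - book 7 (Winter Gardens): author_id=NULL, no match -> kept with NULL
All 7 rows appear; 2 have NULL author.

SQL:
SELECT a.title, b.name AS author
FROM books a
LEFT JOIN authors b ON a.author_id = b.id

Result:
title            | author
-----------------+-------
Falling Leaves   | King  
The Blue Door    | King  
River Crossing   | Adams 
Quiet Streets    | Allen 
Distant Shores   | NULL  
The Red Mountain | Baker 
Winter Gardens   | NULL  


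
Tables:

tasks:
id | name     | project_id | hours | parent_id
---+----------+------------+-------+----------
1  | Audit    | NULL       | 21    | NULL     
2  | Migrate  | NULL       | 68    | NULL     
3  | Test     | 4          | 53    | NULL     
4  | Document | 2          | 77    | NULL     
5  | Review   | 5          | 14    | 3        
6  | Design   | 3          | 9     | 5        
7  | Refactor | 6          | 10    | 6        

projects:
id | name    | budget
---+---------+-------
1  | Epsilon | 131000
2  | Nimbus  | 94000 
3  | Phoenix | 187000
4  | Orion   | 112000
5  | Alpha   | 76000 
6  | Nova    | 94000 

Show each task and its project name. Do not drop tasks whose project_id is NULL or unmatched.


LEFT JOIN keeps every row from tasks (the left table); where project_id has no match in projects, the project columns become NULL. Walk through each task:
  - task 1 (Audit): project_id=NULL, no match -> kept with NULL
  - task 2 (Migrate): project_id=NULL, no match -> kept with NULL
  - task 3 (Test): project_id=4 -> matches Orion
  - task 4 (Document): project_id=2 -> matches Nimbus
  - task 5 (Review): project_id=5 -> matches Alpha
  - task 6 (Design): project_id=3 -> matches Phoenix
  - task 7 (Refactor): project_id=6 -> matches Nova
All 7 rows appear; 2 have NULL project.

SQL:
SELECT a.name, b.name AS project
FROM tasks a
LEFT JOIN projects b ON a.project_id = b.id

Result:
name     | project
---------+--------
Audit    | NULL   
Migrate  | NULL   
Test     | Orion  
Document | Nimbus 
Review   | Alpha  
Design   | Phoenix
Refactor | Nova   


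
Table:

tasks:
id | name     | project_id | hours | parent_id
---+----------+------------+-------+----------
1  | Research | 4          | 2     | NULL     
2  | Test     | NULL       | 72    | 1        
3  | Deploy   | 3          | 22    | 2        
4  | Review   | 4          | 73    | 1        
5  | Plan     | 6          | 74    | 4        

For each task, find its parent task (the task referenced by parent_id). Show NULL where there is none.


This is a self-join: tasks is joined to a second copy of itself, matching each row's parent_id to another row's id. Use LEFT JOIN so rows with parent_id=NULL are kept.
  - task 1 (Research): parent_id=NULL -> NULL
  - task 2 (Test): parent_id=1 -> Research
  - task 3 (Deploy): parent_id=2 -> Test
  - task 4 (Review): parent_id=1 -> Research
  - task 5 (Plan): parent_id=4 -> Review

SQL:
SELECT a.name AS item, b.name AS parent
FROM tasks a
LEFT JOIN tasks b ON a.parent_id = b.id

Result:
item     | parent  
---------+---------
Research | NULL    
Test     | Research
Deploy   | Test    
Review   | Research
Plan     | Review  


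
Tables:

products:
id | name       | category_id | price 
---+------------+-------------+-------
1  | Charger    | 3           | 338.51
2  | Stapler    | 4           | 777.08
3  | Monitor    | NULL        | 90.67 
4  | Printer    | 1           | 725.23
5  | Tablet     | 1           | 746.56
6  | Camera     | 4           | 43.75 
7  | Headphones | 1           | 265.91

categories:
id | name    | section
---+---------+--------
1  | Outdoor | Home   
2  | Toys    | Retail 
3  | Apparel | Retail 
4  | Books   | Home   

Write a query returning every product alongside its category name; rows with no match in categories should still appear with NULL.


LEFT JOIN keeps every row from products (the left table); where category_id has no match in categories, the category columns become NULL. Walk through each product:
  - product 1 (Charger): category_id=3 -> matches Apparel
  - product 2 (Stapler): category_id=4 -> matches Books
  - product 3 (Monitor): category_id=NULL, no match -> kept with NULL
  - product 4 (Printer): category_id=1 -> matches Outdoor
  - product 5 (Tablet): category_id=1 -> matches Outdoor
  - product 6 (Camera): category_id=4 -> matches Books
  - product 7 (Headphones): category_id=1 -> matches Outdoor
All 7 rows appear; 1 has NULL category.

SQL:
SELECT a.name, b.name AS category
FROM products a
LEFT JOIN categories b ON a.category_id = b.id

Result:
name       | category
-----------+---------
Charger    | Apparel 
Stapler    | Books   
Monitor    | NULL    
Printer    | Outdoor 
Tablet     | Outdoor 
Camera     | Books   
Headphones | Outdoor 


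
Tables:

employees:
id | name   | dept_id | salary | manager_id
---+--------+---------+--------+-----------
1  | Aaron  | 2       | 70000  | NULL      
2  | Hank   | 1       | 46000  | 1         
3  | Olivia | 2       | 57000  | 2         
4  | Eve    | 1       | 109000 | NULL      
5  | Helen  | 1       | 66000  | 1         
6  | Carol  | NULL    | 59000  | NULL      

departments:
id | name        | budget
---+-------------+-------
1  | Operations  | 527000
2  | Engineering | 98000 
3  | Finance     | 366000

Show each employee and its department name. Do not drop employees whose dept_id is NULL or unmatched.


LEFT JOIN keeps every row from employees (the left table); where dept_id has no match in departments, the department columns become NULL. Walk through each employee:
  - employee 1 (Aaron): dept_id=2 -> matches Engineering
  - employee 2 (Hank): dept_id=1 -> matches Operations
  - employee 3 (Olivia): dept_id=2 -> matches Engineering
  - employee 4 (Eve): dept_id=1 -> matches Operations
  - employee 5 (Helen): dept_id=1 -> matches Operations
  - employee 6 (Carol): dept_id=NULL, no match -> kept with NULL
All 6 rows appear; 1 has NULL department.

SQL:
SELECT a.name, b.name AS department
FROM employees a
LEFT JOIN departments b ON a.dept_id = b.id

Result:
name   | department 
-------+------------
Aaron  | Engineering
Hank   | Operations 
Olivia | Engineering
Eve    | Operations 
Helen  | Operations 
Carol  | NULL       


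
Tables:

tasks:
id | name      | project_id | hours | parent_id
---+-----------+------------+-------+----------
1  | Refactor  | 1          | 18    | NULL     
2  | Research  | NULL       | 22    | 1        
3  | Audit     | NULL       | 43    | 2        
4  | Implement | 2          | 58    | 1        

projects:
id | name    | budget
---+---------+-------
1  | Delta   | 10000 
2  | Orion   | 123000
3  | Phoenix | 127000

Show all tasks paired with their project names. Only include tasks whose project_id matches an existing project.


INNER JOIN keeps only tasks rows whose project_id matches an id in projects. Walk through each task:
  - task 1 (Refactor): project_id=1 -> matches Delta
  - task 2 (Research): project_id=NULL, no match -> dropped
  - task 3 (Audit): project_id=NULL, no match -> dropped
  - task 4 (Implement): project_id=2 -> matches Orion
So 2 of 4 rows are dropped.

SQL:
SELECT a.name, b.name AS project
FROM tasks a
INNER JOIN projects b ON a.project_id = b.id

Result:
name      | project
----------+--------
Refactor  | Delta  
Implement | Orion  


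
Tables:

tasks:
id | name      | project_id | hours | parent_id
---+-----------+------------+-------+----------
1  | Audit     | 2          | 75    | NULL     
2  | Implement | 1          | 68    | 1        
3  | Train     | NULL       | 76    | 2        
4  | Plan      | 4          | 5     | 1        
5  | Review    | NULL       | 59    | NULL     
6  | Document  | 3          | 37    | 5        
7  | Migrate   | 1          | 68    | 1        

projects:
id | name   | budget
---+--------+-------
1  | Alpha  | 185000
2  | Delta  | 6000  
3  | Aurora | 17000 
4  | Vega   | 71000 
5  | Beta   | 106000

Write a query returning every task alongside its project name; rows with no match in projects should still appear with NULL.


LEFT JOIN keeps every row from tasks (the left table); where project_id has no match in projects, the project columns become NULL. Walk through each task:
  - task 1 (Audit): project_id=2 -> matches Delta
  - task 2 (Implement): project_id=1 -> matches Alpha
  - task 3 (Train): project_id=NULL, no match -> kept with NULL
  - task 4 (Plan): project_id=4 -> matches Vega
  - task 5 (Review): project_id=NULL, no match -> kept with NULL
  - task 6 (Document): project_id=3 -> matches Aurora
  - task 7 (Migrate): project_id=1 -> matches Alpha
All 7 rows appear; 2 have NULL project.

SQL:
SELECT a.name, b.name AS project
FROM tasks a
LEFT JOIN projects b ON a.project_id = b.id

Result:
name      | project
----------+--------
Audit     | Delta  
Implement | Alpha  
Train     | NULL   
Plan      | Vega   
Review    | NULL   
Document  | Aurora 
Migrate   | Alpha  


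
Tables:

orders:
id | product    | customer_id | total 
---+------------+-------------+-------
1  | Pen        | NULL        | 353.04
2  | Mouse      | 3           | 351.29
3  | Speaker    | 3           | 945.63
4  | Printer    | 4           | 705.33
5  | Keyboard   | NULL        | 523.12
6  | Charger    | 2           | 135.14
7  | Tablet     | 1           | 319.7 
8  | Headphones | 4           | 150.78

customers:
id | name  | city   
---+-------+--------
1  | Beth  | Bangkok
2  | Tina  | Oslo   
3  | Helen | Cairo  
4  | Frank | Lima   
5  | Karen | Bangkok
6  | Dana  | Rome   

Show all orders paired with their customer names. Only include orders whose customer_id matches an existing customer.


INNER JOIN keeps only orders rows whose customer_id matches an id in customers. Walk through each order:
  - order 1 (Pen): customer_id=NULL, no match -> dropped
  - order 2 (Mouse): customer_id=3 -> matches Helen
  - order 3 (Speaker): customer_id=3 -> matches Helen
  - order 4 (Printer): customer_id=4 -> matches Frank
  - order 5 (Keyboard): customer_id=NULL, no match -> dropped
  - order 6 (Charger): customer_id=2 -> matches Tina
  - order 7 (Tablet): customer_id=1 -> matches Beth
  - order 8 (Headphones): customer_id=4 -> matches Frank
So 2 of 8 rows are dropped.

SQL:
SELECT a.product, b.name AS customer
FROM orders a
INNER JOIN customers b ON a.customer_id = b.id

Result:
product    | customer
-----------+---------
Mouse      | Helen   
Speaker    | Helen   
Printer    | Frank   
Charger    | Tina    
Tablet     | Beth    
Headphones | Frank   


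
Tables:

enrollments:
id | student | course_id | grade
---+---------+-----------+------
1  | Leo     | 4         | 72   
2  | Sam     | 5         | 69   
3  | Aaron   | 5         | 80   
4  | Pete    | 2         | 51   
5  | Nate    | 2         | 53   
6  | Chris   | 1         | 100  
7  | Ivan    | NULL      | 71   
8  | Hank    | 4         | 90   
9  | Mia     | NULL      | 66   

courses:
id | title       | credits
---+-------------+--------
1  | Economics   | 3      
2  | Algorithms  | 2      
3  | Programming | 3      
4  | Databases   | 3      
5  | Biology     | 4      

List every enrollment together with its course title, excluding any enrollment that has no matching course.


INNER JOIN keeps only enrollments rows whose course_id matches an id in courses. Walk through each enrollment:
  - enrollment 1 (Leo): course_id=4 -> matches Databases
  - enrollment 2 (Sam): course_id=5 -> matches Biology
  - enrollment 3 (Aaron): course_id=5 -> matches Biology
  - enrollment 4 (Pete): course_id=2 -> matches Algorithms
  - enrollment 5 (Nate): course_id=2 -> matches Algorithms
  - enrollment 6 (Chris): course_id=1 -> matches Economics
  - enrollment 7 (Ivan): course_id=NULL, no match -> dropped
  - enrollment 8 (Hank): course_id=4 -> matches Databases
  - enrollment 9 (Mia): course_id=NULL, no match -> dropped
So 2 of 9 rows are dropped.

SQL:
SELECT a.student, b.title AS course
FROM enrollments a
INNER JOIN courses b ON a.course_id = b.id

Result:
student | course    
--------+-----------
Leo     | Databases 
Sam     | Biology   
Aaron   | Biology   
Pete    | Algorithms
Nate    | Algorithms
Chris   | Economics 
Hank    | Databases 


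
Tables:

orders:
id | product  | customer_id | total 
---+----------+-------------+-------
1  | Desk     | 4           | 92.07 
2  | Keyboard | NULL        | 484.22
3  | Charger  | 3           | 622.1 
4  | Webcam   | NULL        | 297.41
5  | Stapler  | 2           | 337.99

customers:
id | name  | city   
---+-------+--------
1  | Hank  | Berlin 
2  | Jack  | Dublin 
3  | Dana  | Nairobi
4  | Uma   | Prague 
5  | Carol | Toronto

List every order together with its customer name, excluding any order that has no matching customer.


INNER JOIN keeps only orders rows whose customer_id matches an id in customers. Walk through each order:
  - order 1 (Desk): customer_id=4 -> matches Uma
  - order 2 (Keyboard): customer_id=NULL, no match -> dropped
  - order 3 (Charger): customer_id=3 -> matches Dana
  - order 4 (Webcam): customer_id=NULL, no match -> dropped
  - order 5 (Stapler): customer_id=2 -> matches Jack
So 2 of 5 rows are dropped.

SQL:
SELECT a.product, b.name AS customer
FROM orders a
INNER JOIN customers b ON a.customer_id = b.id

Result:
product | customer
--------+---------
Desk    | Uma     
Charger | Dana    
Stapler | Jack    


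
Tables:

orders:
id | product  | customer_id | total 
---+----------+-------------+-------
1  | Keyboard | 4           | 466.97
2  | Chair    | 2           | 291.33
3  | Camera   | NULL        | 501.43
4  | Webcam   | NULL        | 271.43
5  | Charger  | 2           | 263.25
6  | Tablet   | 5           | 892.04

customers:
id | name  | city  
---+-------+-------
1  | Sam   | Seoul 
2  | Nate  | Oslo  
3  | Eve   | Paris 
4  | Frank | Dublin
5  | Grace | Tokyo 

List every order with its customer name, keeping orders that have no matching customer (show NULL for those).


LEFT JOIN keeps every row from orders (the left table); where customer_id has no match in customers, the customer columns become NULL. Walk through each order:
  - order 1 (Keyboard): customer_id=4 -> matches Frank
  - order 2 (Chair): customer_id=2 -> matches Nate
  - order 3 (Camera): customer_id=NULL, no match -> kept with NULL
  - order 4 (Webcam): customer_id=NULL, no match -> kept with NULL
  - order 5 (Charger): customer_id=2 -> matches Nate
  - order 6 (Tablet): customer_id=5 -> matches Grace
All 6 rows appear; 2 have NULL customer.

SQL:
SELECT a.product, b.name AS customer
FROM orders a
LEFT JOIN customers b ON a.customer_id = b.id

Result:
product  | customer
---------+---------
Keyboard | Frank   
Chair    | Nate    
Camera   | NULL    
Webcam   | NULL    
Charger  | Nate    
Tablet   | Grace   


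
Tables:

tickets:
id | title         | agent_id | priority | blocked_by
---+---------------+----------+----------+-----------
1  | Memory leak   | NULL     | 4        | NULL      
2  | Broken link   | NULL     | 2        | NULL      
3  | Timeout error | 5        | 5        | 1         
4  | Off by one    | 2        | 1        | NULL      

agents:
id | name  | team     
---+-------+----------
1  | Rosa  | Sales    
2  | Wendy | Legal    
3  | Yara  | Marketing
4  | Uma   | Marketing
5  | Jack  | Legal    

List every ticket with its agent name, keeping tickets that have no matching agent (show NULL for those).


LEFT JOIN keeps every row from tickets (the left table); where agent_id has no match in agents, the agent columns become NULL. Walk through each ticket:
  - ticket 1 (Memory leak): agent_id=NULL, no match -> kept with NULL
  - ticket 2 (Broken link): agent_id=NULL, no match -> kept with NULL
  - ticket 3 (Timeout error): agent_id=5 -> matches Jack
  - ticket 4 (Off by one): agent_id=2 -> matches Wendy
All 4 rows appear; 2 have NULL agent.

SQL:
SELECT a.title, b.name AS agent
FROM tickets a
LEFT JOIN agents b ON a.agent_id = b.id

Result:
title         | agent
--------------+------
Memory leak   | NULL 
Broken link   | NULL 
Timeout error | Jack 
Off by one    | Wendy


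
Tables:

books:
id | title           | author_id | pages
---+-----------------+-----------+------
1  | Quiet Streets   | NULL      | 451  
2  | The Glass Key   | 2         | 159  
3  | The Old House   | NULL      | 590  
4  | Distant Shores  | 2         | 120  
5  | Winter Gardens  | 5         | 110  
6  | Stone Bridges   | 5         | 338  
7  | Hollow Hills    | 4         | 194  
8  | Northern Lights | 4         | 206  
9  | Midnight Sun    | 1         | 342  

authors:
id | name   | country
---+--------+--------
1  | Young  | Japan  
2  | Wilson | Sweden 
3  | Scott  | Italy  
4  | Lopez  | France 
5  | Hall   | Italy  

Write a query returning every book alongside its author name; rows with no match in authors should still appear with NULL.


LEFT JOIN keeps every row from books (the left table); where author_id has no match in authors, the author columns become NULL. Walk through each book:
  - book 1 (Quiet Streets): author_id=NULL, no match -> kept with NULL
  - book 2 (The Glass Key): author_id=2 -> matches Wilson
  - book 3 (The Old House): author_id=NULL, no match -> kept with NULL
  - book 4 (Distant Shores): author_id=2 -> matches Wilson
  - book 5 (Winter Gardens): author_id=5 -> matches Hall
  - book 6 (Stone Bridges): author_id=5 -> matches Hall
  - book 7 (Hollow Hills): author_id=4 -> matches Lopez
  - book 8 (Northern Lights): author_id=4 -> matches Lopez
  - book 9 (Midnight Sun): author_id=1 -> matches Young
All 9 rows appear; 2 have NULL author.

SQL:
SELECT a.title, b.name AS author
FROM books a
LEFT JOIN authors b ON a.author_id = b.id

Result:
title           | author
----------------+-------
Quiet Streets   | NULL  
The Glass Key   | Wilson
The Old House   | NULL  
Distant Shores  | Wilson
Winter Gardens  | Hall  
Stone Bridges   | Hall  
Hollow Hills    | Lopez 
Northern Lights | Lopez 
Midnight Sun    | Young 
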